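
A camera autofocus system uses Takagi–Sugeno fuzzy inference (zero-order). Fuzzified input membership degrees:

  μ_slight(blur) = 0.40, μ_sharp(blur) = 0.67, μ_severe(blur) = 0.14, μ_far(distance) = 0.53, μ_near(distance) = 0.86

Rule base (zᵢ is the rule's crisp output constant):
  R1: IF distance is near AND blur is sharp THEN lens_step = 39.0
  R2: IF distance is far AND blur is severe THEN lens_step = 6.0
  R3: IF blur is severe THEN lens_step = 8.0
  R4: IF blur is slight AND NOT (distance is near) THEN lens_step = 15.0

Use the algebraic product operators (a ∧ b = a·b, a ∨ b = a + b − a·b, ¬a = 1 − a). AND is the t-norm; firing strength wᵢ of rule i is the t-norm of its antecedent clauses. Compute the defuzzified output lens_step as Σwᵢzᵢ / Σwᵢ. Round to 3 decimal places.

R1 (z=39.0): near=0.86, sharp=0.67; AND[a·b] → w = 0.5762
R2 (z=6.0): far=0.53, severe=0.14; AND[a·b] → w = 0.0742
R3 (z=8.0): severe=0.14 → w = 0.1400
R4 (z=15.0): slight=0.40, ¬near=1−0.86=0.14; AND[a·b] → w = 0.0560
Weighted average = (0.5762·39.0 + 0.0742·6.0 + 0.1400·8.0 + 0.0560·15.0) / (0.5762 + 0.0742 + 0.1400 + 0.0560)
  = 24.8770 / 0.8464 = 29.392

29.392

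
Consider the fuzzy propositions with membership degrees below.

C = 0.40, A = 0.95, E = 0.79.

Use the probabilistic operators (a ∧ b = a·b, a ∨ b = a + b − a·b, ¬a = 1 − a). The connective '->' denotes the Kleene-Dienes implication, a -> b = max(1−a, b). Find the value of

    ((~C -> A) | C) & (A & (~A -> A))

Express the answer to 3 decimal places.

0.875

~C = 1 − 0.4000 = 0.6000
~C -> A  [Kleene-Dienes: max(1−a, b)] with a=0.6000, b=0.9500 → 0.9500
(~C -> A) | C = a + b − a·b on (0.9500, 0.4000) = 0.9700
~A = 1 − 0.9500 = 0.0500
~A -> A  [Kleene-Dienes: max(1−a, b)] with a=0.0500, b=0.9500 → 0.9500
A & (~A -> A) = a·b on (0.9500, 0.9500) = 0.9025
((~C -> A) | C) & (A & (~A -> A)) = a·b on (0.9700, 0.9025) = 0.8754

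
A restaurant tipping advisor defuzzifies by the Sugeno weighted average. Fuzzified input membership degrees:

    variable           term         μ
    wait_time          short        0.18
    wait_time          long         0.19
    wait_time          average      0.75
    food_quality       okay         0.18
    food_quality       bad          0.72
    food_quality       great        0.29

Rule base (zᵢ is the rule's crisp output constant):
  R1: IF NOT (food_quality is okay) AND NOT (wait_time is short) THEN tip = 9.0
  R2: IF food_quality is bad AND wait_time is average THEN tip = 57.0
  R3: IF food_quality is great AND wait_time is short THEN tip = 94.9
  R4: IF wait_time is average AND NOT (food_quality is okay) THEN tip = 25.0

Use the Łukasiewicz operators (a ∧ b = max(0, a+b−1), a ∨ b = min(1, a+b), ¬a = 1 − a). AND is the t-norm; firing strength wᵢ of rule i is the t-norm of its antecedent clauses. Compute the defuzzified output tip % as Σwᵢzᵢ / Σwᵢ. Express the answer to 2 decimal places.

R1 (z=9.0): ¬okay=1−0.18=0.82, ¬short=1−0.18=0.82; AND[max(0, a+b−1)] → w = 0.64
R2 (z=57.0): bad=0.72, average=0.75; AND[max(0, a+b−1)] → w = 0.47
R3 (z=94.9): great=0.29, short=0.18; AND[max(0, a+b−1)] → w = 0.00
R4 (z=25.0): average=0.75, ¬okay=1−0.18=0.82; AND[max(0, a+b−1)] → w = 0.57
Weighted average = (0.64·9.0 + 0.47·57.0 + 0.00·94.9 + 0.57·25.0) / (0.64 + 0.47 + 0.00 + 0.57)
  = 46.8000 / 1.6800 = 27.86

27.86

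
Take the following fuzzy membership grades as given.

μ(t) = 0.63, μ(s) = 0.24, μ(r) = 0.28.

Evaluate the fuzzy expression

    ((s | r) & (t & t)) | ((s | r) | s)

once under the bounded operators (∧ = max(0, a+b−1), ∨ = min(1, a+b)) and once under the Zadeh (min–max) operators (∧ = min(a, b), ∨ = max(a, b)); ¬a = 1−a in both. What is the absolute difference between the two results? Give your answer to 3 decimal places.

Under bounded:
  s | r = min(1, a+b) on (0.24, 0.28) = 0.52
  t & t = max(0, a+b−1) on (0.63, 0.63) = 0.26
  (s | r) & (t & t) = max(0, a+b−1) on (0.52, 0.26) = 0.00
  s | r = min(1, a+b) on (0.24, 0.28) = 0.52
  (s | r) | s = min(1, a+b) on (0.52, 0.24) = 0.76
  ((s | r) & (t & t)) | ((s | r) | s) = min(1, a+b) on (0.00, 0.76) = 0.76
  → value = 0.7600
Under Zadeh (min–max):
  s | r = max(a, b) on (0.24, 0.28) = 0.28
  t & t = min(a, b) on (0.63, 0.63) = 0.63
  (s | r) & (t & t) = min(a, b) on (0.28, 0.63) = 0.28
  s | r = max(a, b) on (0.24, 0.28) = 0.28
  (s | r) | s = max(a, b) on (0.28, 0.24) = 0.28
  ((s | r) & (t & t)) | ((s | r) | s) = max(a, b) on (0.28, 0.28) = 0.28
  → value = 0.2800
|0.7600 − 0.2800| = 0.480

0.480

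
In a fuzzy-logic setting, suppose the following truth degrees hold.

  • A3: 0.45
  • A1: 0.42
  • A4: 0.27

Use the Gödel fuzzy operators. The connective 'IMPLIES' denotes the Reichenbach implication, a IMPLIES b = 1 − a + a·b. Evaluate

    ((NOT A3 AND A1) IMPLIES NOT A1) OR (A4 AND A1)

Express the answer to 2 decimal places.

0.82

NOT A3 = 1 − 0.45 = 0.55
NOT A3 AND A1 = min(a, b) on (0.55, 0.42) = 0.42
NOT A1 = 1 − 0.42 = 0.58
(NOT A3 AND A1) IMPLIES NOT A1  [Reichenbach: 1 − a + a·b] with a=0.42, b=0.58 → 0.82
A4 AND A1 = min(a, b) on (0.27, 0.42) = 0.27
((NOT A3 AND A1) IMPLIES NOT A1) OR (A4 AND A1) = max(a, b) on (0.82, 0.27) = 0.82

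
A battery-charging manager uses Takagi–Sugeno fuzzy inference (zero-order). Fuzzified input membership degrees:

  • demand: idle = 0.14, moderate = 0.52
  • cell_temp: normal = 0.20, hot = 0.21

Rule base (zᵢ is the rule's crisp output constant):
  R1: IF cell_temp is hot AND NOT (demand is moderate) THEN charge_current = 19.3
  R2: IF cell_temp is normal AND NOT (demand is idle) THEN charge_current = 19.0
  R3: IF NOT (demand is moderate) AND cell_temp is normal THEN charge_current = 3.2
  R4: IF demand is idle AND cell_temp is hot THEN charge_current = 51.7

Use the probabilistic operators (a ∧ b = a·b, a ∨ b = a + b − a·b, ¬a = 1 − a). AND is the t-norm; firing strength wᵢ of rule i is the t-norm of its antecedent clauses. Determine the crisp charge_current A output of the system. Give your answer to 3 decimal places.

R1 (z=19.3): hot=0.21, ¬moderate=1−0.52=0.48; AND[a·b] → w = 0.1008
R2 (z=19.0): normal=0.20, ¬idle=1−0.14=0.86; AND[a·b] → w = 0.1720
R3 (z=3.2): ¬moderate=1−0.52=0.48, normal=0.20; AND[a·b] → w = 0.0960
R4 (z=51.7): idle=0.14, hot=0.21; AND[a·b] → w = 0.0294
Weighted average = (0.1008·19.3 + 0.1720·19.0 + 0.0960·3.2 + 0.0294·51.7) / (0.1008 + 0.1720 + 0.0960 + 0.0294)
  = 7.0406 / 0.3982 = 17.681

17.681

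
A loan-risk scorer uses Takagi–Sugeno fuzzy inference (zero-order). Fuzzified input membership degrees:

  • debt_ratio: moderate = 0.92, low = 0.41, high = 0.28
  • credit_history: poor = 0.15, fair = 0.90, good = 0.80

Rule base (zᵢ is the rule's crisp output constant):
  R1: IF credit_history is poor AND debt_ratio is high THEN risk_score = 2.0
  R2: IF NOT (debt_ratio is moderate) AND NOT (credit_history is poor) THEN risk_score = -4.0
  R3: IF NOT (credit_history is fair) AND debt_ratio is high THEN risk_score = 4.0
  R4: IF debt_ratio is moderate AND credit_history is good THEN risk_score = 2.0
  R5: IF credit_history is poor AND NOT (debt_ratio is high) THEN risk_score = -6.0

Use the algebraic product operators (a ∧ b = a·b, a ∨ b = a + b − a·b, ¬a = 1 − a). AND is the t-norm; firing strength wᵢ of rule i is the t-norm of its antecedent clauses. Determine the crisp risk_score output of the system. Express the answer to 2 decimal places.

0.76

R1 (z=2.0): poor=0.15, high=0.28; AND[a·b] → w = 0.0420
R2 (z=-4.0): ¬moderate=1−0.92=0.08, ¬poor=1−0.15=0.85; AND[a·b] → w = 0.0680
R3 (z=4.0): ¬fair=1−0.90=0.10, high=0.28; AND[a·b] → w = 0.0280
R4 (z=2.0): moderate=0.92, good=0.80; AND[a·b] → w = 0.7360
R5 (z=-6.0): poor=0.15, ¬high=1−0.28=0.72; AND[a·b] → w = 0.1080
Weighted average = (0.0420·2.0 + 0.0680·-4.0 + 0.0280·4.0 + 0.7360·2.0 + 0.1080·-6.0) / (0.0420 + 0.0680 + 0.0280 + 0.7360 + 0.1080)
  = 0.7480 / 0.9820 = 0.76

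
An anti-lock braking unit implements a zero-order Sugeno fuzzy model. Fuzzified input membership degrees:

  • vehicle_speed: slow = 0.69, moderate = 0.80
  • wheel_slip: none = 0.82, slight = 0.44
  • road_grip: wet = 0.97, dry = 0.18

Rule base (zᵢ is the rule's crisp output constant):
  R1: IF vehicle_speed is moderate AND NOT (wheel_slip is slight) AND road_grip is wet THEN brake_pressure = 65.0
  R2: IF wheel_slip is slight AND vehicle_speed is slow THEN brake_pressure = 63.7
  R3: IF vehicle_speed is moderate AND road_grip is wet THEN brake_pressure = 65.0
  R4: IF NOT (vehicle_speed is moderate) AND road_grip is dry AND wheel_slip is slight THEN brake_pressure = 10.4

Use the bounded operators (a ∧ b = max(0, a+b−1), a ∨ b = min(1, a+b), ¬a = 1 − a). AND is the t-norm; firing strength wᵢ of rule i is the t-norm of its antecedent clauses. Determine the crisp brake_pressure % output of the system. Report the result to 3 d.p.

64.863

R1 (z=65.0): moderate=0.80, ¬slight=1−0.44=0.56, wet=0.97; AND[max(0, a+b−1)] → w = 0.33
R2 (z=63.7): slight=0.44, slow=0.69; AND[max(0, a+b−1)] → w = 0.13
R3 (z=65.0): moderate=0.80, wet=0.97; AND[max(0, a+b−1)] → w = 0.77
R4 (z=10.4): ¬moderate=1−0.80=0.20, dry=0.18, slight=0.44; AND[max(0, a+b−1)] → w = 0.00
Weighted average = (0.33·65.0 + 0.13·63.7 + 0.77·65.0 + 0.00·10.4) / (0.33 + 0.13 + 0.77 + 0.00)
  = 79.7810 / 1.2300 = 64.863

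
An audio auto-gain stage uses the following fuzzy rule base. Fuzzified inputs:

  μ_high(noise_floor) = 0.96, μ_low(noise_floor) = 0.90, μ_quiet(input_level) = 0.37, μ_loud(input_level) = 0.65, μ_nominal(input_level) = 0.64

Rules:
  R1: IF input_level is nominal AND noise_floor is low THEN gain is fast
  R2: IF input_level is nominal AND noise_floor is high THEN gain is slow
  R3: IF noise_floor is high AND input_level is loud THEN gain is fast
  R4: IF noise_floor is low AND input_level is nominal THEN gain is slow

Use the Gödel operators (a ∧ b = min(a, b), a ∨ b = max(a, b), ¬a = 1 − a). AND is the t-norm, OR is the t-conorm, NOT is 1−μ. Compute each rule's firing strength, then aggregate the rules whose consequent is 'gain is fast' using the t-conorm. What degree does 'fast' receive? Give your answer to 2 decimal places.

R1: nominal=0.64, low=0.90; AND[min(a, b)] → w = 0.64
R2: nominal=0.64, high=0.96; AND[min(a, b)] → w = 0.64
R3: high=0.96, loud=0.65; AND[min(a, b)] → w = 0.65
R4: low=0.90, nominal=0.64; AND[min(a, b)] → w = 0.64
Rules with consequent 'fast': {R1, R3} → strengths 0.64, 0.65
Aggregate via t-conorm [max(a, b)]: 0.65

0.65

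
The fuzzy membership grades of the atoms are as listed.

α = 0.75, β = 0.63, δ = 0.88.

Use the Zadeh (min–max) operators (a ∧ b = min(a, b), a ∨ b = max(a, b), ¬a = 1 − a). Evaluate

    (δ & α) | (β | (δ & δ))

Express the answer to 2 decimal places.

0.88

δ & α = min(a, b) on (0.88, 0.75) = 0.75
δ & δ = min(a, b) on (0.88, 0.88) = 0.88
β | (δ & δ) = max(a, b) on (0.63, 0.88) = 0.88
(δ & α) | (β | (δ & δ)) = max(a, b) on (0.75, 0.88) = 0.88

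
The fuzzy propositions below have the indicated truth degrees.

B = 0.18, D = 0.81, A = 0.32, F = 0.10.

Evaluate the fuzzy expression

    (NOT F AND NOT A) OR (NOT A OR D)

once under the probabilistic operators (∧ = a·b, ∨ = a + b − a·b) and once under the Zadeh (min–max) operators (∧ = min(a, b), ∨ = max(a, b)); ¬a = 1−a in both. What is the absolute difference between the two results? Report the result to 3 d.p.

0.166

Under probabilistic:
  NOT F = 1 − 0.1000 = 0.9000
  NOT A = 1 − 0.3200 = 0.6800
  NOT F AND NOT A = a·b on (0.9000, 0.6800) = 0.6120
  NOT A = 1 − 0.3200 = 0.6800
  NOT A OR D = a + b − a·b on (0.6800, 0.8100) = 0.9392
  (NOT F AND NOT A) OR (NOT A OR D) = a + b − a·b on (0.6120, 0.9392) = 0.9764
  → value = 0.9764
Under Zadeh (min–max):
  NOT F = 1 − 0.10 = 0.90
  NOT A = 1 − 0.32 = 0.68
  NOT F AND NOT A = min(a, b) on (0.90, 0.68) = 0.68
  NOT A = 1 − 0.32 = 0.68
  NOT A OR D = max(a, b) on (0.68, 0.81) = 0.81
  (NOT F AND NOT A) OR (NOT A OR D) = max(a, b) on (0.68, 0.81) = 0.81
  → value = 0.8100
|0.9764 − 0.8100| = 0.166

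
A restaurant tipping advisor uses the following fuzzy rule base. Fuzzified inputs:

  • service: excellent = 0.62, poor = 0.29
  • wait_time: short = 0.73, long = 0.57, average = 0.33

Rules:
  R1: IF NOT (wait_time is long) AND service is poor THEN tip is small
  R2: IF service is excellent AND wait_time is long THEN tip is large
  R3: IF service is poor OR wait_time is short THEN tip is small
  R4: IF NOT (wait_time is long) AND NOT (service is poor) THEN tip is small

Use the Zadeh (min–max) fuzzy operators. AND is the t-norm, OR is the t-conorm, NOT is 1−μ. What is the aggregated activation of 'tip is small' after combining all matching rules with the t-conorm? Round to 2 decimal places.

R1: ¬long=1−0.57=0.43, poor=0.29; AND[min(a, b)] → w = 0.29
R2: excellent=0.62, long=0.57; AND[min(a, b)] → w = 0.57
R3: poor=0.29, short=0.73; OR[max(a, b)] → w = 0.73
R4: ¬long=1−0.57=0.43, ¬poor=1−0.29=0.71; AND[min(a, b)] → w = 0.43
Rules with consequent 'small': {R1, R3, R4} → strengths 0.29, 0.73, 0.43
Aggregate via t-conorm [max(a, b)]: 0.73

0.73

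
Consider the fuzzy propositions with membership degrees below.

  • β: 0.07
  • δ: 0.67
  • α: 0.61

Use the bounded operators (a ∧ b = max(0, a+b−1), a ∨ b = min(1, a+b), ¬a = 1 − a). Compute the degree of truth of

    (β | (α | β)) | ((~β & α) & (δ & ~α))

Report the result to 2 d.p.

0.75

α | β = min(1, a+b) on (0.61, 0.07) = 0.68
β | (α | β) = min(1, a+b) on (0.07, 0.68) = 0.75
~β = 1 − 0.07 = 0.93
~β & α = max(0, a+b−1) on (0.93, 0.61) = 0.54
~α = 1 − 0.61 = 0.39
δ & ~α = max(0, a+b−1) on (0.67, 0.39) = 0.06
(~β & α) & (δ & ~α) = max(0, a+b−1) on (0.54, 0.06) = 0.00
(β | (α | β)) | ((~β & α) & (δ & ~α)) = min(1, a+b) on (0.75, 0.00) = 0.75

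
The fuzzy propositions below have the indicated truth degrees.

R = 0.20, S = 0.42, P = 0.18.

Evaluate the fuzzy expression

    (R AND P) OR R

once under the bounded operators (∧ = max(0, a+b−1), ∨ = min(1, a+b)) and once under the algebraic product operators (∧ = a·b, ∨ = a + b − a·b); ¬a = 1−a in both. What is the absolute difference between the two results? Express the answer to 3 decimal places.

Under bounded:
  R AND P = max(0, a+b−1) on (0.20, 0.18) = 0.00
  (R AND P) OR R = min(1, a+b) on (0.00, 0.20) = 0.20
  → value = 0.2000
Under algebraic product:
  R AND P = a·b on (0.2000, 0.1800) = 0.0360
  (R AND P) OR R = a + b − a·b on (0.0360, 0.2000) = 0.2288
  → value = 0.2288
|0.2000 − 0.2288| = 0.029

0.029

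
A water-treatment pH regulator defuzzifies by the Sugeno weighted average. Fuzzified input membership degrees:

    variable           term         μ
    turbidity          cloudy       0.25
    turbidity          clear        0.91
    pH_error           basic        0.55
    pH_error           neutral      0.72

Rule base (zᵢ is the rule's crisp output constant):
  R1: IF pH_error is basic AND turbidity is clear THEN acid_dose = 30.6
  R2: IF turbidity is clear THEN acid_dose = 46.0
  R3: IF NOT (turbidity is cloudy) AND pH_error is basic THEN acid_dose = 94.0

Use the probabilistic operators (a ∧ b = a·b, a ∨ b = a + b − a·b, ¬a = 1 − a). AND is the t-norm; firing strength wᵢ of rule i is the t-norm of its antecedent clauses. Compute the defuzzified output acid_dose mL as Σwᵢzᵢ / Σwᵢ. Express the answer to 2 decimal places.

52.63

R1 (z=30.6): basic=0.55, clear=0.91; AND[a·b] → w = 0.5005
R2 (z=46.0): clear=0.91 → w = 0.9100
R3 (z=94.0): ¬cloudy=1−0.25=0.75, basic=0.55; AND[a·b] → w = 0.4125
Weighted average = (0.5005·30.6 + 0.9100·46.0 + 0.4125·94.0) / (0.5005 + 0.9100 + 0.4125)
  = 95.9503 / 1.8230 = 52.63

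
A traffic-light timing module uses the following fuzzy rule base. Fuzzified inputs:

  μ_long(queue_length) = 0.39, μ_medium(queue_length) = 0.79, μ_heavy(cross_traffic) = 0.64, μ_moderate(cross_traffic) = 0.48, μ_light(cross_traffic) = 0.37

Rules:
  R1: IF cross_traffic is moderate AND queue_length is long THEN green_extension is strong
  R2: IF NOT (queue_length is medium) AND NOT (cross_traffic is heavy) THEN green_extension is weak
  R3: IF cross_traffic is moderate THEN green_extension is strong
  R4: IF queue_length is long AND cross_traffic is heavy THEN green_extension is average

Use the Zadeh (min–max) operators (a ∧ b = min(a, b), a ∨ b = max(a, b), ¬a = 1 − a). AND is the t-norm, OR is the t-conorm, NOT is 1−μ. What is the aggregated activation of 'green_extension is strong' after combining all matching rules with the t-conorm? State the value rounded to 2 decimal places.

R1: moderate=0.48, long=0.39; AND[min(a, b)] → w = 0.39
R2: ¬medium=1−0.79=0.21, ¬heavy=1−0.64=0.36; AND[min(a, b)] → w = 0.21
R3: moderate=0.48 → w = 0.48
R4: long=0.39, heavy=0.64; AND[min(a, b)] → w = 0.39
Rules with consequent 'strong': {R1, R3} → strengths 0.39, 0.48
Aggregate via t-conorm [max(a, b)]: 0.48

0.48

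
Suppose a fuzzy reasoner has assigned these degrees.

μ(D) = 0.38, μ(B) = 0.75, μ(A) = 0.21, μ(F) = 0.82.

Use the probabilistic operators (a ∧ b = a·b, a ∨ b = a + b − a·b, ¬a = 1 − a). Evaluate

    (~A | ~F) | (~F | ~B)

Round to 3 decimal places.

0.894

~A = 1 − 0.2100 = 0.7900
~F = 1 − 0.8200 = 0.1800
~A | ~F = a + b − a·b on (0.7900, 0.1800) = 0.8278
~F = 1 − 0.8200 = 0.1800
~B = 1 − 0.7500 = 0.2500
~F | ~B = a + b − a·b on (0.1800, 0.2500) = 0.3850
(~A | ~F) | (~F | ~B) = a + b − a·b on (0.8278, 0.3850) = 0.8941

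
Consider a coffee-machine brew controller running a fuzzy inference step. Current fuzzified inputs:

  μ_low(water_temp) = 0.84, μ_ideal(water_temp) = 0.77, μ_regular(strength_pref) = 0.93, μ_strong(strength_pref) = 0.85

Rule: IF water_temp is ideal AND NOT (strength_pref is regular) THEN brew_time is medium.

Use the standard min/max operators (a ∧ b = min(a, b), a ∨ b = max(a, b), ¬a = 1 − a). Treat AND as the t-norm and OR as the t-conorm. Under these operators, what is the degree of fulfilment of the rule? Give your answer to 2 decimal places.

firing strength: ideal=0.77, ¬regular=1−0.93=0.07; AND[min(a, b)] → w = 0.07

0.07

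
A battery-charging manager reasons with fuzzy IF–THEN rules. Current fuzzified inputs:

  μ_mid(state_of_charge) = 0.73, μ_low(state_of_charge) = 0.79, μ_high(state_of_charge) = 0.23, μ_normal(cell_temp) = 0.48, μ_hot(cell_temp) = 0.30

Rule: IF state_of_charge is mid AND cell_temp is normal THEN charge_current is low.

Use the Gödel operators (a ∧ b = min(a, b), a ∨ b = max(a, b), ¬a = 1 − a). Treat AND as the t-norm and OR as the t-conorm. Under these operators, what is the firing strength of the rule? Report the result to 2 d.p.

firing strength: mid=0.73, normal=0.48; AND[min(a, b)] → w = 0.48

0.48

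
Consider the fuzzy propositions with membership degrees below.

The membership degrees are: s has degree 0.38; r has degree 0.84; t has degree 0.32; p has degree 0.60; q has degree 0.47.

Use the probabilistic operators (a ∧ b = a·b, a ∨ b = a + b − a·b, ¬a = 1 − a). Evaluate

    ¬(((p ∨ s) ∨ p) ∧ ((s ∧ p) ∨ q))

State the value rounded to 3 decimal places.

p ∨ s = a + b − a·b on (0.6000, 0.3800) = 0.7520
(p ∨ s) ∨ p = a + b − a·b on (0.7520, 0.6000) = 0.9008
s ∧ p = a·b on (0.3800, 0.6000) = 0.2280
(s ∧ p) ∨ q = a + b − a·b on (0.2280, 0.4700) = 0.5908
((p ∨ s) ∨ p) ∧ ((s ∧ p) ∨ q) = a·b on (0.9008, 0.5908) = 0.5322
¬(((p ∨ s) ∨ p) ∧ ((s ∧ p) ∨ q)) = 1 − 0.5322 = 0.4678

0.468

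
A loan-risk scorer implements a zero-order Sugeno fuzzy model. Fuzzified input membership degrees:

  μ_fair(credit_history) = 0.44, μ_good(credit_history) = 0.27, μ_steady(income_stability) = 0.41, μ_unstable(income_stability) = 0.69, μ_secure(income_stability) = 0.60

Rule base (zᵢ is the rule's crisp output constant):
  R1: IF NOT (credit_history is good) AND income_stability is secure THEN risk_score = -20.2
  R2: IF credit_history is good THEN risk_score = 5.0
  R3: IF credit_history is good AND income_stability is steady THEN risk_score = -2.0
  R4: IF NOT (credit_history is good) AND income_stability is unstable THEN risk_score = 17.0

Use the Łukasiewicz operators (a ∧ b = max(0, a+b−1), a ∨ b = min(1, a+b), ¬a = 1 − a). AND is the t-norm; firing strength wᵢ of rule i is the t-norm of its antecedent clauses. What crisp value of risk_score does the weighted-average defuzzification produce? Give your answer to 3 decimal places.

1.788

R1 (z=-20.2): ¬good=1−0.27=0.73, secure=0.60; AND[max(0, a+b−1)] → w = 0.33
R2 (z=5.0): good=0.27 → w = 0.27
R3 (z=-2.0): good=0.27, steady=0.41; AND[max(0, a+b−1)] → w = 0.00
R4 (z=17.0): ¬good=1−0.27=0.73, unstable=0.69; AND[max(0, a+b−1)] → w = 0.42
Weighted average = (0.33·-20.2 + 0.27·5.0 + 0.00·-2.0 + 0.42·17.0) / (0.33 + 0.27 + 0.00 + 0.42)
  = 1.8240 / 1.0200 = 1.788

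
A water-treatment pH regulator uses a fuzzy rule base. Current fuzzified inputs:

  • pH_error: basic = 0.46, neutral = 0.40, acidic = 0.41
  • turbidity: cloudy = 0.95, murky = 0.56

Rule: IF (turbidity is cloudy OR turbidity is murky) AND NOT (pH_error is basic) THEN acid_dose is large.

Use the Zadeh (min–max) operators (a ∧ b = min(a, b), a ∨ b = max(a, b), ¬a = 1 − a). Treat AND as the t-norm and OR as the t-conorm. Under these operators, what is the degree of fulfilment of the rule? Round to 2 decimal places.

0.54

firing strength: (cloudy=0.95 OR murky=0.56) = 0.95; AND[min(a, b)] with ¬basic=1−0.46=0.54 → w = 0.54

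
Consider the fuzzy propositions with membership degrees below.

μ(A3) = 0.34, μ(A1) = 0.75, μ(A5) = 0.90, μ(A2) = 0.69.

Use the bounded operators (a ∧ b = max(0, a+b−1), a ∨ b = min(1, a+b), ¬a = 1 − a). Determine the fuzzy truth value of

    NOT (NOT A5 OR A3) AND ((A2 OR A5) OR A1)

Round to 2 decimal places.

NOT A5 = 1 − 0.90 = 0.10
NOT A5 OR A3 = min(1, a+b) on (0.10, 0.34) = 0.44
NOT (NOT A5 OR A3) = 1 − 0.44 = 0.56
A2 OR A5 = min(1, a+b) on (0.69, 0.90) = 1.00
(A2 OR A5) OR A1 = min(1, a+b) on (1.00, 0.75) = 1.00
NOT (NOT A5 OR A3) AND ((A2 OR A5) OR A1) = max(0, a+b−1) on (0.56, 1.00) = 0.56

0.56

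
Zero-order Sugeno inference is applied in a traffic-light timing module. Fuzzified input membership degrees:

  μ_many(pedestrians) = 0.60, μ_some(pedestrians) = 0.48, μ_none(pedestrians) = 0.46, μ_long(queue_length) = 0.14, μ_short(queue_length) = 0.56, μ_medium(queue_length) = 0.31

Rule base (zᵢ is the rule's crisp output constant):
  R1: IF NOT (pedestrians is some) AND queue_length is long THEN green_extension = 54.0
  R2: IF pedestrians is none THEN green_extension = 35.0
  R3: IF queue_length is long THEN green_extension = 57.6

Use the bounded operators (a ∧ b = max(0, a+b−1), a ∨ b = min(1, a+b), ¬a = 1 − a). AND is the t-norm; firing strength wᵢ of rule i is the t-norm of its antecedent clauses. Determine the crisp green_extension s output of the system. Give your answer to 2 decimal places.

R1 (z=54.0): ¬some=1−0.48=0.52, long=0.14; AND[max(0, a+b−1)] → w = 0.00
R2 (z=35.0): none=0.46 → w = 0.46
R3 (z=57.6): long=0.14 → w = 0.14
Weighted average = (0.00·54.0 + 0.46·35.0 + 0.14·57.6) / (0.00 + 0.46 + 0.14)
  = 24.1640 / 0.6000 = 40.27

40.27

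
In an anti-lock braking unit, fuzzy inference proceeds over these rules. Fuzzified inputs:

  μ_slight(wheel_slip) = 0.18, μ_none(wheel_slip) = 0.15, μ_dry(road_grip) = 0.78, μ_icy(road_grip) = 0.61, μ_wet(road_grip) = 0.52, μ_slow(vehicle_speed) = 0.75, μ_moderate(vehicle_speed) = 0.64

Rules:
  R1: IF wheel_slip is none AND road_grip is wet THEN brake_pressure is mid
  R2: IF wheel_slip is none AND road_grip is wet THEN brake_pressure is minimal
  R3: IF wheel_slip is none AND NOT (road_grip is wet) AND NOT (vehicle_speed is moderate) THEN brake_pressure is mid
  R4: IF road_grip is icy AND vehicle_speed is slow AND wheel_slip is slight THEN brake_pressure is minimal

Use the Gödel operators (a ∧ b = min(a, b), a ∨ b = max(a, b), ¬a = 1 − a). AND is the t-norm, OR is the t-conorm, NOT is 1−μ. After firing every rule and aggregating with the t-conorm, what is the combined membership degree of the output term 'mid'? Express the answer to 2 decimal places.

R1: none=0.15, wet=0.52; AND[min(a, b)] → w = 0.15
R2: none=0.15, wet=0.52; AND[min(a, b)] → w = 0.15
R3: none=0.15, ¬wet=1−0.52=0.48, ¬moderate=1−0.64=0.36; AND[min(a, b)] → w = 0.15
R4: icy=0.61, slow=0.75, slight=0.18; AND[min(a, b)] → w = 0.18
Rules with consequent 'mid': {R1, R3} → strengths 0.15, 0.15
Aggregate via t-conorm [max(a, b)]: 0.15

0.15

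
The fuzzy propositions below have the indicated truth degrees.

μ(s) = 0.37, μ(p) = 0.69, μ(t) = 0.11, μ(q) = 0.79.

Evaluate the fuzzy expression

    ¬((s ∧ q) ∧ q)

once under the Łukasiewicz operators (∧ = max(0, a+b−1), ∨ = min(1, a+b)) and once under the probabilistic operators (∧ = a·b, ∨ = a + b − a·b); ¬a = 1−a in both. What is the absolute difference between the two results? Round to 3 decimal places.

Under Łukasiewicz:
  s ∧ q = max(0, a+b−1) on (0.37, 0.79) = 0.16
  (s ∧ q) ∧ q = max(0, a+b−1) on (0.16, 0.79) = 0.00
  ¬((s ∧ q) ∧ q) = 1 − 0.00 = 1.00
  → value = 1.0000
Under probabilistic:
  s ∧ q = a·b on (0.3700, 0.7900) = 0.2923
  (s ∧ q) ∧ q = a·b on (0.2923, 0.7900) = 0.2309
  ¬((s ∧ q) ∧ q) = 1 − 0.2309 = 0.7691
  → value = 0.7691
|1.0000 − 0.7691| = 0.231

0.231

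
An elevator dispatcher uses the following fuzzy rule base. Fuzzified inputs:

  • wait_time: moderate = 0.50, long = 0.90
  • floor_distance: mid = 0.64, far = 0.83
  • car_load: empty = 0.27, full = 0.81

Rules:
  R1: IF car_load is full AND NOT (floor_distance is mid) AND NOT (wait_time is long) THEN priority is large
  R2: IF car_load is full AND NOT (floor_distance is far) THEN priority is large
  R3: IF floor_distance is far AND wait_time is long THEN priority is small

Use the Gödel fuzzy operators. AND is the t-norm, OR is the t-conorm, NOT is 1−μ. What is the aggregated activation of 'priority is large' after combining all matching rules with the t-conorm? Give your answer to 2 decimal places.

0.17

R1: full=0.81, ¬mid=1−0.64=0.36, ¬long=1−0.90=0.10; AND[min(a, b)] → w = 0.10
R2: full=0.81, ¬far=1−0.83=0.17; AND[min(a, b)] → w = 0.17
R3: far=0.83, long=0.90; AND[min(a, b)] → w = 0.83
Rules with consequent 'large': {R1, R2} → strengths 0.10, 0.17
Aggregate via t-conorm [max(a, b)]: 0.17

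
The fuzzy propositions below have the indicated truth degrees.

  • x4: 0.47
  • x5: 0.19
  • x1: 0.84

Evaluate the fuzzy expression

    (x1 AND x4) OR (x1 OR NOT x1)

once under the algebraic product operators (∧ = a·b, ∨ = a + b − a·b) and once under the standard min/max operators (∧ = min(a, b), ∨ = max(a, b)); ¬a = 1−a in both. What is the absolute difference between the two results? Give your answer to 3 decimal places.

Under algebraic product:
  x1 AND x4 = a·b on (0.8400, 0.4700) = 0.3948
  NOT x1 = 1 − 0.8400 = 0.1600
  x1 OR NOT x1 = a + b − a·b on (0.8400, 0.1600) = 0.8656
  (x1 AND x4) OR (x1 OR NOT x1) = a + b − a·b on (0.3948, 0.8656) = 0.9187
  → value = 0.9187
Under standard min/max:
  x1 AND x4 = min(a, b) on (0.84, 0.47) = 0.47
  NOT x1 = 1 − 0.84 = 0.16
  x1 OR NOT x1 = max(a, b) on (0.84, 0.16) = 0.84
  (x1 AND x4) OR (x1 OR NOT x1) = max(a, b) on (0.47, 0.84) = 0.84
  → value = 0.8400
|0.9187 − 0.8400| = 0.079

0.079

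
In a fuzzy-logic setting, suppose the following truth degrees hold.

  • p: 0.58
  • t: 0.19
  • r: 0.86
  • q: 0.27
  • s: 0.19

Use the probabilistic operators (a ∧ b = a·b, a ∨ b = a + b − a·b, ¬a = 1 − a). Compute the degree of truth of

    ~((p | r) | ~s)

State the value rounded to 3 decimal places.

0.011

p | r = a + b − a·b on (0.5800, 0.8600) = 0.9412
~s = 1 − 0.1900 = 0.8100
(p | r) | ~s = a + b − a·b on (0.9412, 0.8100) = 0.9888
~((p | r) | ~s) = 1 − 0.9888 = 0.0112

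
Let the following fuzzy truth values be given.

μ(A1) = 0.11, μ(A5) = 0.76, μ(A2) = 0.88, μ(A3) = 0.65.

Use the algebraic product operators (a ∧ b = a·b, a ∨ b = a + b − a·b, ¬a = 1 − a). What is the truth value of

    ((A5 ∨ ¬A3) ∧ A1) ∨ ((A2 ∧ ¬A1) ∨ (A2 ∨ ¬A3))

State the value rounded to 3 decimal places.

0.985

¬A3 = 1 − 0.6500 = 0.3500
A5 ∨ ¬A3 = a + b − a·b on (0.7600, 0.3500) = 0.8440
(A5 ∨ ¬A3) ∧ A1 = a·b on (0.8440, 0.1100) = 0.0928
¬A1 = 1 − 0.1100 = 0.8900
A2 ∧ ¬A1 = a·b on (0.8800, 0.8900) = 0.7832
¬A3 = 1 − 0.6500 = 0.3500
A2 ∨ ¬A3 = a + b − a·b on (0.8800, 0.3500) = 0.9220
(A2 ∧ ¬A1) ∨ (A2 ∨ ¬A3) = a + b − a·b on (0.7832, 0.9220) = 0.9831
((A5 ∨ ¬A3) ∧ A1) ∨ ((A2 ∧ ¬A1) ∨ (A2 ∨ ¬A3)) = a + b − a·b on (0.0928, 0.9831) = 0.9847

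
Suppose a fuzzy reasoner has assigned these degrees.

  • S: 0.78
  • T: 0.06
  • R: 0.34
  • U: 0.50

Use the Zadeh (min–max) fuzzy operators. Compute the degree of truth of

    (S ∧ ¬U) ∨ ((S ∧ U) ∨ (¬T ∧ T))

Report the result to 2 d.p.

0.50

¬U = 1 − 0.50 = 0.50
S ∧ ¬U = min(a, b) on (0.78, 0.50) = 0.50
S ∧ U = min(a, b) on (0.78, 0.50) = 0.50
¬T = 1 − 0.06 = 0.94
¬T ∧ T = min(a, b) on (0.94, 0.06) = 0.06
(S ∧ U) ∨ (¬T ∧ T) = max(a, b) on (0.50, 0.06) = 0.50
(S ∧ ¬U) ∨ ((S ∧ U) ∨ (¬T ∧ T)) = max(a, b) on (0.50, 0.50) = 0.50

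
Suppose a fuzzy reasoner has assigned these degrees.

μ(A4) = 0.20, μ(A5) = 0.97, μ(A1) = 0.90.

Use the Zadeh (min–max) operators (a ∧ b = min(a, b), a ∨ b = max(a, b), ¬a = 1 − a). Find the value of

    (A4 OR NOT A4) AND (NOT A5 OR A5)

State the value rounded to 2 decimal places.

0.80

NOT A4 = 1 − 0.20 = 0.80
A4 OR NOT A4 = max(a, b) on (0.20, 0.80) = 0.80
NOT A5 = 1 − 0.97 = 0.03
NOT A5 OR A5 = max(a, b) on (0.03, 0.97) = 0.97
(A4 OR NOT A4) AND (NOT A5 OR A5) = min(a, b) on (0.80, 0.97) = 0.80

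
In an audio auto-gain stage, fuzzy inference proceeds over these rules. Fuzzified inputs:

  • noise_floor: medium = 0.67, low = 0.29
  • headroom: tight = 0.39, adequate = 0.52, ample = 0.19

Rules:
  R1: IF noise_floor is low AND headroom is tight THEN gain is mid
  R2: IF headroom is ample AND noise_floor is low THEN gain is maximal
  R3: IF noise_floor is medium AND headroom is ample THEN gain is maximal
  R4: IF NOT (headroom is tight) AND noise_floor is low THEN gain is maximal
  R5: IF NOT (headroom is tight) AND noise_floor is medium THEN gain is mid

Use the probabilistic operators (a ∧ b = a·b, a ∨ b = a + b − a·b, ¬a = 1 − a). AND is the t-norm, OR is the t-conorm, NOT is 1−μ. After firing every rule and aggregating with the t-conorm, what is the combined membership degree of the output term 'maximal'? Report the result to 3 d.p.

0.321

R1: low=0.29, tight=0.39; AND[a·b] → w = 0.1131
R2: ample=0.19, low=0.29; AND[a·b] → w = 0.0551
R3: medium=0.67, ample=0.19; AND[a·b] → w = 0.1273
R4: ¬tight=1−0.39=0.61, low=0.29; AND[a·b] → w = 0.1769
R5: ¬tight=1−0.39=0.61, medium=0.67; AND[a·b] → w = 0.4087
Rules with consequent 'maximal': {R2, R3, R4} → strengths 0.0551, 0.1273, 0.1769
Aggregate via t-conorm [a + b − a·b]: 0.3213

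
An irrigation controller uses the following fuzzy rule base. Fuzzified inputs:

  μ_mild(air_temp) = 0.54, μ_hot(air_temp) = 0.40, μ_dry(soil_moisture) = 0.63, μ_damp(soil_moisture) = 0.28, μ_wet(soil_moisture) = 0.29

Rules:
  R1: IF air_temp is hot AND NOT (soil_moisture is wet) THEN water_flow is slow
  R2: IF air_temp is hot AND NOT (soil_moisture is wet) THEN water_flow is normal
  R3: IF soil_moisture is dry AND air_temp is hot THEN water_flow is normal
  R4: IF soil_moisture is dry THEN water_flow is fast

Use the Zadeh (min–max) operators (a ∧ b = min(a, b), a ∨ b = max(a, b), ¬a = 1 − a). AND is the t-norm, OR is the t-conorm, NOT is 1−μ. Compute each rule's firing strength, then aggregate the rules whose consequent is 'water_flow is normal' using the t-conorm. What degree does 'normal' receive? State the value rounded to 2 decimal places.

R1: hot=0.40, ¬wet=1−0.29=0.71; AND[min(a, b)] → w = 0.40
R2: hot=0.40, ¬wet=1−0.29=0.71; AND[min(a, b)] → w = 0.40
R3: dry=0.63, hot=0.40; AND[min(a, b)] → w = 0.40
R4: dry=0.63 → w = 0.63
Rules with consequent 'normal': {R2, R3} → strengths 0.40, 0.40
Aggregate via t-conorm [max(a, b)]: 0.40

0.40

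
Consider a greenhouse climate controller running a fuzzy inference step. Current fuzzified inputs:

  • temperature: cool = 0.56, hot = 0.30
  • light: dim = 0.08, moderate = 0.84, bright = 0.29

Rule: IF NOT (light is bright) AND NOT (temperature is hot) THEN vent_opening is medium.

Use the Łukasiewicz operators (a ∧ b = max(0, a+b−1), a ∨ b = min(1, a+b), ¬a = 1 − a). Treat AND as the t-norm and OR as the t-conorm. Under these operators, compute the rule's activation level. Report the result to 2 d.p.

0.41

firing strength: ¬bright=1−0.29=0.71, ¬hot=1−0.30=0.70; AND[max(0, a+b−1)] → w = 0.41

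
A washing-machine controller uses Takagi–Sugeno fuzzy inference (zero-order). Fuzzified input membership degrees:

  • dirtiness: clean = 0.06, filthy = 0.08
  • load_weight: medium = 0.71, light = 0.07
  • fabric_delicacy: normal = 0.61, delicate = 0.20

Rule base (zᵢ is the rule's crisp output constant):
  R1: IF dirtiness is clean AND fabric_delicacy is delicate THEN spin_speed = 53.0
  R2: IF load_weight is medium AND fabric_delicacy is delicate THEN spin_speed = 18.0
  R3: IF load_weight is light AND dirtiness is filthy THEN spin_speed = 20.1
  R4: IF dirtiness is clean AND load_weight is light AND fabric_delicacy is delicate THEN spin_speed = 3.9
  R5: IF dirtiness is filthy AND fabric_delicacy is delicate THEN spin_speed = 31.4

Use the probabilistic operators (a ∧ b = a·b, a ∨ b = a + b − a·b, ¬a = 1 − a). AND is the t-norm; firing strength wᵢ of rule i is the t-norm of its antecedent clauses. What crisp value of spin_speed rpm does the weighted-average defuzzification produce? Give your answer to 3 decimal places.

R1 (z=53.0): clean=0.06, delicate=0.20; AND[a·b] → w = 0.0120
R2 (z=18.0): medium=0.71, delicate=0.20; AND[a·b] → w = 0.1420
R3 (z=20.1): light=0.07, filthy=0.08; AND[a·b] → w = 0.0056
R4 (z=3.9): clean=0.06, light=0.07, delicate=0.20; AND[a·b] → w = 0.0008
R5 (z=31.4): filthy=0.08, delicate=0.20; AND[a·b] → w = 0.0160
Weighted average = (0.0120·53.0 + 0.1420·18.0 + 0.0056·20.1 + 0.0008·3.9 + 0.0160·31.4) / (0.0120 + 0.1420 + 0.0056 + 0.0008 + 0.0160)
  = 3.8102 / 0.1764 = 21.595

21.595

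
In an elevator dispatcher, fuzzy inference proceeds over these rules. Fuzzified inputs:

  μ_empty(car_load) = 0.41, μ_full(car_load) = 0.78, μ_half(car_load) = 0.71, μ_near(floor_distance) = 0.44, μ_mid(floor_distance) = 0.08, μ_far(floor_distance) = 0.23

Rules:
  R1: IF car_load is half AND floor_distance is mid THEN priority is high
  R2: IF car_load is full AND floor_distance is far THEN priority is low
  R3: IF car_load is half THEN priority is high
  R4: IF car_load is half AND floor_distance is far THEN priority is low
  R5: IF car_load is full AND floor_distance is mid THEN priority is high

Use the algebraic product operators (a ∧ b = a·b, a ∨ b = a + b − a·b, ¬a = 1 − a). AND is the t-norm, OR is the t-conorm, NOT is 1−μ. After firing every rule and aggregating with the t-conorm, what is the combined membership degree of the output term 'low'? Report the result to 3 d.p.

0.313

R1: half=0.71, mid=0.08; AND[a·b] → w = 0.0568
R2: full=0.78, far=0.23; AND[a·b] → w = 0.1794
R3: half=0.71 → w = 0.7100
R4: half=0.71, far=0.23; AND[a·b] → w = 0.1633
R5: full=0.78, mid=0.08; AND[a·b] → w = 0.0624
Rules with consequent 'low': {R2, R4} → strengths 0.1794, 0.1633
Aggregate via t-conorm [a + b − a·b]: 0.3134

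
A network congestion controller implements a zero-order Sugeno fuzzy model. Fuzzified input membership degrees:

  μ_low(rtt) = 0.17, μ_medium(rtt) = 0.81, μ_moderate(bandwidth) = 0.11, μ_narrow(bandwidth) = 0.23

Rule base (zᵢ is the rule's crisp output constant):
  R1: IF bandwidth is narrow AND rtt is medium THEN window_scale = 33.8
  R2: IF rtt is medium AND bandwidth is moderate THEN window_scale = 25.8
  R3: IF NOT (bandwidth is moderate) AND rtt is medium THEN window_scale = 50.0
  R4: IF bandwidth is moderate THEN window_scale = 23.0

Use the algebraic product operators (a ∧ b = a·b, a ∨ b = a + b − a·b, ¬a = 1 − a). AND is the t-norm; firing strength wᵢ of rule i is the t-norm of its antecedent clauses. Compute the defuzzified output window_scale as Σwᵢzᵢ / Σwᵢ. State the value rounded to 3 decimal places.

42.638

R1 (z=33.8): narrow=0.23, medium=0.81; AND[a·b] → w = 0.1863
R2 (z=25.8): medium=0.81, moderate=0.11; AND[a·b] → w = 0.0891
R3 (z=50.0): ¬moderate=1−0.11=0.89, medium=0.81; AND[a·b] → w = 0.7209
R4 (z=23.0): moderate=0.11 → w = 0.1100
Weighted average = (0.1863·33.8 + 0.0891·25.8 + 0.7209·50.0 + 0.1100·23.0) / (0.1863 + 0.0891 + 0.7209 + 0.1100)
  = 47.1707 / 1.1063 = 42.638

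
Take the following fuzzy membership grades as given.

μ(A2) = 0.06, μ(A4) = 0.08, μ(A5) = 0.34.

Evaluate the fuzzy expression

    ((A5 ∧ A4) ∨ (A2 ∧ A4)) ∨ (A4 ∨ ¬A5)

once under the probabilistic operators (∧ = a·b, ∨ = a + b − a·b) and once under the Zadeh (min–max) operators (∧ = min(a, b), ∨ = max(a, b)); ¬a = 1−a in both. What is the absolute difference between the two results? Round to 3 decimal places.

Under probabilistic:
  A5 ∧ A4 = a·b on (0.3400, 0.0800) = 0.0272
  A2 ∧ A4 = a·b on (0.0600, 0.0800) = 0.0048
  (A5 ∧ A4) ∨ (A2 ∧ A4) = a + b − a·b on (0.0272, 0.0048) = 0.0319
  ¬A5 = 1 − 0.3400 = 0.6600
  A4 ∨ ¬A5 = a + b − a·b on (0.0800, 0.6600) = 0.6872
  ((A5 ∧ A4) ∨ (A2 ∧ A4)) ∨ (A4 ∨ ¬A5) = a + b − a·b on (0.0319, 0.6872) = 0.6972
  → value = 0.6972
Under Zadeh (min–max):
  A5 ∧ A4 = min(a, b) on (0.34, 0.08) = 0.08
  A2 ∧ A4 = min(a, b) on (0.06, 0.08) = 0.06
  (A5 ∧ A4) ∨ (A2 ∧ A4) = max(a, b) on (0.08, 0.06) = 0.08
  ¬A5 = 1 − 0.34 = 0.66
  A4 ∨ ¬A5 = max(a, b) on (0.08, 0.66) = 0.66
  ((A5 ∧ A4) ∨ (A2 ∧ A4)) ∨ (A4 ∨ ¬A5) = max(a, b) on (0.08, 0.66) = 0.66
  → value = 0.6600
|0.6972 − 0.6600| = 0.037

0.037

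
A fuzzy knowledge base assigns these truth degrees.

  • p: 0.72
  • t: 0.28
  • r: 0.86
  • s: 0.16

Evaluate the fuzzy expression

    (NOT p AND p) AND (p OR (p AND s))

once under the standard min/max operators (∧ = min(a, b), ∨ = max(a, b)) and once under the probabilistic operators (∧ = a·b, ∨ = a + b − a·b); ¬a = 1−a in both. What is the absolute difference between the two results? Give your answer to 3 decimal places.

Under standard min/max:
  NOT p = 1 − 0.72 = 0.28
  NOT p AND p = min(a, b) on (0.28, 0.72) = 0.28
  p AND s = min(a, b) on (0.72, 0.16) = 0.16
  p OR (p AND s) = max(a, b) on (0.72, 0.16) = 0.72
  (NOT p AND p) AND (p OR (p AND s)) = min(a, b) on (0.28, 0.72) = 0.28
  → value = 0.2800
Under probabilistic:
  NOT p = 1 − 0.7200 = 0.2800
  NOT p AND p = a·b on (0.2800, 0.7200) = 0.2016
  p AND s = a·b on (0.7200, 0.1600) = 0.1152
  p OR (p AND s) = a + b − a·b on (0.7200, 0.1152) = 0.7523
  (NOT p AND p) AND (p OR (p AND s)) = a·b on (0.2016, 0.7523) = 0.1517
  → value = 0.1517
|0.2800 − 0.1517| = 0.128

0.128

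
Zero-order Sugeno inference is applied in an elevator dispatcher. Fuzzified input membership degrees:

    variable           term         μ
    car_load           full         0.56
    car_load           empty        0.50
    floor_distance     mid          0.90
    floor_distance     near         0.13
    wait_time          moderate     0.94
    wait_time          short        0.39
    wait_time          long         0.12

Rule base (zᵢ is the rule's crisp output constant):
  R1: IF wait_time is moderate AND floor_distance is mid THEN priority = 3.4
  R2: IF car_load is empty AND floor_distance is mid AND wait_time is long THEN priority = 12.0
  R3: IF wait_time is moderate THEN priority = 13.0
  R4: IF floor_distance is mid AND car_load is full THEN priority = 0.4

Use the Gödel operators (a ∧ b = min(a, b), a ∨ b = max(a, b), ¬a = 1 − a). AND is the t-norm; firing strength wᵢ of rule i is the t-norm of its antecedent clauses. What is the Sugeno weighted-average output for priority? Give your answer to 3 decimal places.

R1 (z=3.4): moderate=0.94, mid=0.90; AND[min(a, b)] → w = 0.90
R2 (z=12.0): empty=0.50, mid=0.90, long=0.12; AND[min(a, b)] → w = 0.12
R3 (z=13.0): moderate=0.94 → w = 0.94
R4 (z=0.4): mid=0.90, full=0.56; AND[min(a, b)] → w = 0.56
Weighted average = (0.90·3.4 + 0.12·12.0 + 0.94·13.0 + 0.56·0.4) / (0.90 + 0.12 + 0.94 + 0.56)
  = 16.9440 / 2.5200 = 6.724

6.724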